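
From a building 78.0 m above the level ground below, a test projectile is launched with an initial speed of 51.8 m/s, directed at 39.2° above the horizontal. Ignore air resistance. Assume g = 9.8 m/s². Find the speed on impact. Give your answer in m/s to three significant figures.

Components: vₓ = 51.80 cos 39.2° = 40.14 m/s, v_y0 = 51.80 sin 39.2° = 32.74 m/s.
With up positive and y = 0 at the ground: y(t) = 78.0 + (32.74) t − 4.900 t². Setting y = 0 and taking the positive root: t = [32.74 + √(32.74² + 2·9.80·78.0)] / 9.80 = (32.74 + 51.00) / 9.80 = 8.544 s.
Vertical velocity at impact: v_y = v_y0 − g t = 32.74 − 9.80 × 8.544 = −51.00 m/s.
Speed: |v| = √(vₓ² + v_y²) = √(40.14² + 51.00²) = 64.90 m/s.

64.9 m/s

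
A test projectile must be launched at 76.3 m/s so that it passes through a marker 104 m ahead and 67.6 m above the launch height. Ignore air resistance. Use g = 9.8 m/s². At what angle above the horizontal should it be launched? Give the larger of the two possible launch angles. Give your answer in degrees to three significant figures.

Trajectory: y = x tanθ − g x² (1 + tan²θ)/(2v₀²). With x = 104, y = 67.6, v₀ = 76.3, g = 9.80:
9.104 tan²θ − 104 tanθ + (76.70) = 0.
tanθ = [104 ± √(104² − 4 × 9.104 × (76.70))] / (2 × 9.104) = (104 ± 89.57) / 18.21, giving tanθ = 0.7925 or 10.63.
θ = 38.40° or 84.63°; the larger is 84.63°.

84.6°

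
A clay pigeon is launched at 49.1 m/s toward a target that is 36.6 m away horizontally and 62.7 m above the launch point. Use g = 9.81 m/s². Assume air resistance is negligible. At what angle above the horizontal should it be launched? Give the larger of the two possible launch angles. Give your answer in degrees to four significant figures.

Trajectory: y = x tanθ − g x² (1 + tan²θ)/(2v₀²). With x = 36.6, y = 62.7, v₀ = 49.1, g = 9.81:
2.725 tan²θ − 36.6 tanθ + (65.43) = 0.
tanθ = [36.6 ± √(36.6² − 4 × 2.725 × (65.43))] / (2 × 2.725) = (36.6 ± 25.03) / 5.451, giving tanθ = 2.123 or 11.31.
θ = 64.78° or 84.95°; the larger is 84.95°.

84.95°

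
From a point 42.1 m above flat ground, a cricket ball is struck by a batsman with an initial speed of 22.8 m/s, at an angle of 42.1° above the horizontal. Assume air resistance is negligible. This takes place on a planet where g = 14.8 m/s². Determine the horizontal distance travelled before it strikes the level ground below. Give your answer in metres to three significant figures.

Resolve: vₓ = 22.80 cos 42.1° = 16.92 m/s and v_y0 = 22.80 sin 42.1° = 15.29 m/s.
With up positive and y = 0 at the ground: y(t) = 42.1 + (15.29) t − 7.400 t². Setting y = 0 and taking the positive root: t = [15.29 + √(15.29² + 2·14.8·42.1)] / 14.8 = (15.29 + 38.47) / 14.8 = 3.632 s.
Horizontal distance: R = vₓ t = 16.92 × 3.632 = 61.44 m.

61.4 m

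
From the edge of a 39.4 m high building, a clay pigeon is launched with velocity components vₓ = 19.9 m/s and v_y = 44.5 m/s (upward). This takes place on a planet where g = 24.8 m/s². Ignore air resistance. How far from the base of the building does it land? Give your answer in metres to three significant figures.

The projectile lands when y = 39.4 + (44.50) t − ½·24.8·t² = 0. Positive root: t = (44.50 + √(44.50² + 2·24.8·39.4)) / 24.8 = (44.50 + 62.73) / 24.8 = 4.324 s.
Horizontal distance: R = vₓ t = 19.90 × 4.324 = 86.04 m.

86.0 m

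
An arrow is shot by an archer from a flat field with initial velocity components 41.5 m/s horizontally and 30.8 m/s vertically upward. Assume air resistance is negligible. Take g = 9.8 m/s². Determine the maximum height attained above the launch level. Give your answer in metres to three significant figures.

48.4 m

At the apex v_y = 0, so H = v_y0²/(2g) = 30.80²/19.60 = 48.40 m.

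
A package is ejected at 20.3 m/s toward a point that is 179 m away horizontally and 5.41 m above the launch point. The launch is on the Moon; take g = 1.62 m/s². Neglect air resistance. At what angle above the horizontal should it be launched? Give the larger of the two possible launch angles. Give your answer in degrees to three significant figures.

Trajectory: y = x tanθ − g x² (1 + tan²θ)/(2v₀²). With x = 179, y = 5.41, v₀ = 20.3, g = 1.62:
62.98 tan²θ − 179 tanθ + (68.39) = 0.
tanθ = [179 ± √(179² − 4 × 62.98 × (68.39))] / (2 × 62.98) = (179 ± 121.7) / 126.0, giving tanθ = 0.4549 or 2.387.
θ = 24.46° or 67.27°; the larger is 67.27°.

67.3°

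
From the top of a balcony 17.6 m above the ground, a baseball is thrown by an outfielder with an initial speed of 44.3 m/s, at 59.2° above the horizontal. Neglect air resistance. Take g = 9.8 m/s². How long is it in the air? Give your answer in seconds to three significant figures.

8.20 s

Components: vₓ = 44.30 cos 59.2° = 22.68 m/s, v_y0 = 44.30 sin 59.2° = 38.05 m/s.
Vertical motion (up positive, ground at y = 0): 4.900 t² − (38.05) t − 17.6 = 0, so t = (38.05 + √(38.05² + 2·9.80·17.6)) / 9.80 = (38.05 + 42.34) / 9.80 = 8.204 s.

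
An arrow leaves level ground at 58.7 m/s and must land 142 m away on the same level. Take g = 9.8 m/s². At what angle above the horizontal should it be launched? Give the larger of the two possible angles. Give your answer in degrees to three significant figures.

R = v₀² sin 2θ / g gives sin 2θ = gR/v₀² = 9.80·142/58.7² = 0.4039.
2θ = 23.82° or 180° − 23.82° = 156.2°, so θ = 11.91° or 78.09°.
The larger angle is 78.09°.

78.1°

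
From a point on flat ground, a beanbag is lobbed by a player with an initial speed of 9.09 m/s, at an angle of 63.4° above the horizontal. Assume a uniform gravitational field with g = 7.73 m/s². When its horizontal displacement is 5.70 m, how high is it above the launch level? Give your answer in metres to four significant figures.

Horizontal component vₓ = 9.090 cos 63.4° = 4.070 m/s; vertical v_y0 = 9.090 sin 63.4° = 8.128 m/s.
x = vₓ t ⇒ t = 5.70/4.070 = 1.400 s.
Height: y = v_y0 t − ½ g t² = 8.128 × 1.400 − 3.865 × 1.400² = 11.38 − 7.580 = 3.802 m.

3.802 m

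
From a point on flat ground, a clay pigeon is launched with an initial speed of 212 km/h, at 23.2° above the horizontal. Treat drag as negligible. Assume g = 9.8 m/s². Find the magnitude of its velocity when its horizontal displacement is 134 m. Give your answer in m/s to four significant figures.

Convert: 212 km/h = 212/3.6 = 58.89 m/s.
Resolve: vₓ = 58.89 cos 23.2° = 54.13 m/s and v_y0 = 58.89 sin 23.2° = 23.20 m/s.
Time to reach x = 134 m: t = x/vₓ = 134/54.13 = 2.476 s.
Vertical velocity there: v_y = v_y0 − g t = 23.20 − 9.80 × 2.476 = −1.063 m/s.
Speed: √(vₓ² + v_y²) = √(54.13² + 1.063²) = 54.14 m/s.

54.14 m/s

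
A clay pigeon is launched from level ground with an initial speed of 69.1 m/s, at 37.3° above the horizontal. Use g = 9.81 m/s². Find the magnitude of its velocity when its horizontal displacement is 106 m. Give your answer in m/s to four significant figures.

Resolve: vₓ = 69.10 cos 37.3° = 54.97 m/s and v_y0 = 69.10 sin 37.3° = 41.87 m/s.
x = vₓ t ⇒ t = 106/54.97 = 1.928 s.
Vertical velocity there: v_y = v_y0 − g t = 41.87 − 9.81 × 1.928 = 22.96 m/s.
Speed: √(vₓ² + v_y²) = √(54.97² + 22.96²) = 59.57 m/s.

59.57 m/s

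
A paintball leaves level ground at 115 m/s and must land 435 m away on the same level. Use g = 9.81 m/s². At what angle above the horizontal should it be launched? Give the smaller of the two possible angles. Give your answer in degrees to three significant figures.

9.41°

R = v₀² sin 2θ / g gives sin 2θ = gR/v₀² = 9.81·435/115² = 0.3227.
2θ = 18.82° or 180° − 18.82° = 161.2°, so θ = 9.412° or 80.59°.
The smaller angle is 9.412°.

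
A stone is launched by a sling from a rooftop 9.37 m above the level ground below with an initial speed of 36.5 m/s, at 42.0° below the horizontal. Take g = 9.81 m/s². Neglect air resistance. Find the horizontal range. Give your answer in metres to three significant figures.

9.71 m

Resolve: vₓ = 36.50 cos 42.0° = 27.12 m/s and v_y0 = −24.42 m/s (downward).
With up positive and y = 0 at the ground: y(t) = 9.37 + (−24.42) t − 4.905 t². Setting y = 0 and taking the positive root: t = [−24.42 + √(24.42² + 2·9.81·9.37)] / 9.81 = (−24.42 + 27.93) / 9.81 = 0.3579 s.
Horizontal distance: R = vₓ t = 27.12 × 0.3579 = 9.709 m.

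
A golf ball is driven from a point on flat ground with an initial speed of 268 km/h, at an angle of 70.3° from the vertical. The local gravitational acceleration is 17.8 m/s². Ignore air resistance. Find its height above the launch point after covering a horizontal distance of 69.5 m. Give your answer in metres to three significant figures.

16.1 m

Convert: 268 km/h = 268/3.6 = 74.44 m/s.
Resolve: vₓ = 74.44 sin 70.3° = 70.09 m/s and v_y0 = 74.44 cos 70.3° = 25.09 m/s.
x = vₓ t ⇒ t = 69.5/70.09 = 0.9916 s.
Height: y = v_y0 t − ½ g t² = 25.09 × 0.9916 − 8.900 × 0.9916² = 24.88 − 8.751 = 16.13 m.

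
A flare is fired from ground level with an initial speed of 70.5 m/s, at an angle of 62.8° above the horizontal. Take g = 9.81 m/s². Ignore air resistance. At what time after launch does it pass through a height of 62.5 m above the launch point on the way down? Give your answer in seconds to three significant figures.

vₓ = 70.50 cos 62.8° = 32.23 m/s; v_y0 = 70.50 sin 62.8° = 62.70 m/s.
Set y = v_y0 t − ½ g t² = 62.5: 4.905 t² − 62.70 t + 62.5 = 0.
t = [62.70 ± √(62.70² − 2·9.81·62.5)] / 9.81 = (62.70 ± 52.01) / 9.81, so t = 1.090 s or t = 11.69 s.
The descending-branch root is 11.69 s.

11.7 s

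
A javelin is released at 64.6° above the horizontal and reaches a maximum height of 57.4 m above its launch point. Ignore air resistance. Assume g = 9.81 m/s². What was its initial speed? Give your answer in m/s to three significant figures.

37.1 m/s

At the peak v_y = 0, so v_y0 = √(2gH) = √(2 × 9.81 × 57.4) = 33.56 m/s.
v_y0 = v₀ sin θ ⇒ v₀ = 33.56 / sin 64.6° = 37.15 m/s.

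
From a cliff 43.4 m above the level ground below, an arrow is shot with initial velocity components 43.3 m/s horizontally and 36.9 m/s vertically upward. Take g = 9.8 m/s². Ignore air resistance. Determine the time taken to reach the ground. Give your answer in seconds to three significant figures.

8.56 s

Vertical motion (up positive, ground at y = 0): 4.900 t² − (36.90) t − 43.4 = 0, so t = (36.90 + √(36.90² + 2·9.80·43.4)) / 9.80 = (36.90 + 47.03) / 9.80 = 8.565 s.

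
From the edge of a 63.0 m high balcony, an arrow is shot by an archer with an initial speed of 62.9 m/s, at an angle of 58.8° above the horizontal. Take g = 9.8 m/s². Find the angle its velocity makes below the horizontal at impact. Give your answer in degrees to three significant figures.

63.1°

Resolve: vₓ = 62.90 cos 58.8° = 32.58 m/s and v_y0 = 62.90 sin 58.8° = 53.80 m/s.
With up positive and y = 0 at the ground: y(t) = 63.0 + (53.80) t − 4.900 t². Setting y = 0 and taking the positive root: t = [53.80 + √(53.80² + 2·9.80·63.0)] / 9.80 = (53.80 + 64.26) / 9.80 = 12.05 s.
At impact: v_y = v_y0 − g t = −64.26 m/s; vₓ = 32.58 m/s.
Angle below horizontal: arctan(|v_y|/vₓ) = arctan(64.26/32.58) = 63.11°.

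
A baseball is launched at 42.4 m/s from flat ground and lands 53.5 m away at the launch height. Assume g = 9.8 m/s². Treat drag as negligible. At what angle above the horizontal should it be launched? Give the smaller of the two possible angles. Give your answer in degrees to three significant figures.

8.48°

From R = (v₀²/g) sin 2θ: sin 2θ = 9.80 × 53.5 / 1797.8 = 0.2916.
2θ = 16.96° or 180° − 16.96° = 163.0°, so θ = 8.478° or 81.52°.
The smaller angle is 8.478°.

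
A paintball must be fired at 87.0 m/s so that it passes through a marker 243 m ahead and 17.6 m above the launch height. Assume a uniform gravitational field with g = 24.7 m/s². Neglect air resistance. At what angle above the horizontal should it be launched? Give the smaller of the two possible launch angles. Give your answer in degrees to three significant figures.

31.9°

Trajectory: y = x tanθ − g x² (1 + tan²θ)/(2v₀²). With x = 243, y = 17.6, v₀ = 87.0, g = 24.7:
96.35 tan²θ − 243 tanθ + (113.9) = 0.
tanθ = [243 ± √(243² − 4 × 96.35 × (113.9))] / (2 × 96.35) = (243 ± 123.0) / 192.7, giving tanθ = 0.6226 or 1.899.
θ = 31.91° or 62.24°; the smaller is 31.91°.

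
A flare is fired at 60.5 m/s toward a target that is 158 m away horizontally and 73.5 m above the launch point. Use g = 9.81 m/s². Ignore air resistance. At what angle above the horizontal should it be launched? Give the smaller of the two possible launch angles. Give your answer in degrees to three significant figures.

39.3°

Trajectory: y = x tanθ − g x² (1 + tan²θ)/(2v₀²). With x = 158, y = 73.5, v₀ = 60.5, g = 9.81:
33.45 tan²θ − 158 tanθ + (107.0) = 0.
tanθ = [158 ± √(158² − 4 × 33.45 × (107.0))] / (2 × 33.45) = (158 ± 103.2) / 66.91, giving tanθ = 0.8189 or 3.904.
θ = 39.31° or 75.63°; the smaller is 39.31°.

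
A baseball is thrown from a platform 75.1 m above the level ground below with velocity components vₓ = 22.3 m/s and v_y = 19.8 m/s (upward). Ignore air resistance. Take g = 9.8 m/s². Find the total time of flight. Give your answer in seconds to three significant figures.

6.43 s

Vertical motion (up positive, ground at y = 0): 4.900 t² − (19.80) t − 75.1 = 0, so t = (19.80 + √(19.80² + 2·9.80·75.1)) / 9.80 = (19.80 + 43.17) / 9.80 = 6.426 s.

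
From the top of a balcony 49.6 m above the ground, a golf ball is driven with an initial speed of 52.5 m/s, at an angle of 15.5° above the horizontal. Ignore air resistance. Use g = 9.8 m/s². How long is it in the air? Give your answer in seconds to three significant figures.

4.92 s

Horizontal component vₓ = 52.50 cos 15.5° = 50.59 m/s; vertical v_y0 = 52.50 sin 15.5° = 14.03 m/s.
With up positive and y = 0 at the ground: y(t) = 49.6 + (14.03) t − 4.900 t². Setting y = 0 and taking the positive root: t = [14.03 + √(14.03² + 2·9.80·49.6)] / 9.80 = (14.03 + 34.19) / 9.80 = 4.920 s.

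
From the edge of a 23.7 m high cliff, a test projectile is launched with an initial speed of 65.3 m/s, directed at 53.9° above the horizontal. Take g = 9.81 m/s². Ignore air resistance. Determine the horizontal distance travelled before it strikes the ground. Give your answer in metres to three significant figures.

430 m

vₓ = 65.30 cos 53.9° = 38.47 m/s; v_y0 = 65.30 sin 53.9° = 52.76 m/s.
The projectile lands when y = 23.7 + (52.76) t − ½·9.81·t² = 0. Positive root: t = (52.76 + √(52.76² + 2·9.81·23.7)) / 9.81 = (52.76 + 57.00) / 9.81 = 11.19 s.
Horizontal distance: R = vₓ t = 38.47 × 11.19 = 430.5 m.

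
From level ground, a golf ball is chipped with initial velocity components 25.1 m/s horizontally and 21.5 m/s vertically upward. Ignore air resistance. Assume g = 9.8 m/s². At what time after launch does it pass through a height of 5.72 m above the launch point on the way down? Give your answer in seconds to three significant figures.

Require v_y0 t − ½ g t² = 5.72, i.e. 4.900 t² − 21.50 t + 5.72 = 0.
Quadratic formula: t = (21.50 ± √350.14) / 9.80 = (21.50 ± 18.71) / 9.80 → t = 0.2845 s or 4.103 s.
The descending-branch root is 4.103 s.

4.10 s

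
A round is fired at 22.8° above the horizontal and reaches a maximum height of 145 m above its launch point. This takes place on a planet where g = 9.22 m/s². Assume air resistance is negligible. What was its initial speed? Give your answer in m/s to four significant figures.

At the peak v_y = 0, so v_y0 = √(2gH) = √(2 × 9.22 × 145) = 51.71 m/s.
v_y0 = v₀ sin θ ⇒ v₀ = 51.71 / sin 22.8° = 133.4 m/s.

133.4 m/s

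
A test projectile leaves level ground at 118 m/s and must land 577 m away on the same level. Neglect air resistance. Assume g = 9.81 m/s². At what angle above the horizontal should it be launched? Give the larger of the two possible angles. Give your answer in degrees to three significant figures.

78.0°

R = v₀² sin 2θ / g gives sin 2θ = gR/v₀² = 9.81·577/118² = 0.4065.
2θ = 23.99° or 180° − 23.99° = 156.0°, so θ = 11.99° or 78.01°.
The larger angle is 78.01°.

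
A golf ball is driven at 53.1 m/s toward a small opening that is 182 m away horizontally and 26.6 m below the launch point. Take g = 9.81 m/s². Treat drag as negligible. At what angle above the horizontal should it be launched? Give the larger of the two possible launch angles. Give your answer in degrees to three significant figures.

Trajectory: y = x tanθ − g x² (1 + tan²θ)/(2v₀²). With x = 182, y = −26.6, v₀ = 53.1, g = 9.81:
57.62 tan²θ − 182 tanθ + (31.02) = 0.
tanθ = [182 ± √(182² − 4 × 57.62 × (31.02))] / (2 × 57.62) = (182 ± 161.2) / 115.2, giving tanθ = 0.1808 or 2.978.
θ = 10.25° or 71.44°; the larger is 71.44°.

71.4°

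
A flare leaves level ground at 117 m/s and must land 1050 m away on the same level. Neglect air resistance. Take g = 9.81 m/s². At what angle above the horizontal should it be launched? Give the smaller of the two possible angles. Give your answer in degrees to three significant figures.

24.4°

From R = (v₀²/g) sin 2θ: sin 2θ = 9.81 × 1050 / 13689 = 0.7525.
2θ = 48.80° or 180° − 48.80° = 131.2°, so θ = 24.40° or 65.60°.
The smaller angle is 24.40°.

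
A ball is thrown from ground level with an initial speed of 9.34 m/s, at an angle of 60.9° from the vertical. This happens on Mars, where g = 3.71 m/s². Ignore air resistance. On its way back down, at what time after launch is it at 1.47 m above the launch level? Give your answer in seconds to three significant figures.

2.06 s

Components: vₓ = 9.340 sin 60.9° = 8.161 m/s, v_y0 = 9.340 cos 60.9° = 4.542 m/s.
Set y = v_y0 t − ½ g t² = 1.47: 1.855 t² − 4.542 t + 1.47 = 0.
Quadratic formula: t = (4.542 ± √9.7257) / 3.71 = (4.542 ± 3.119) / 3.71 → t = 0.3838 s or 2.065 s.
The descending-branch root is 2.065 s.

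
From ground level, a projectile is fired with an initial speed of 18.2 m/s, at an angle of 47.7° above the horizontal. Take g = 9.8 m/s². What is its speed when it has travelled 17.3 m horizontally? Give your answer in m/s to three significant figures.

Horizontal component vₓ = 18.20 cos 47.7° = 12.25 m/s; vertical v_y0 = 18.20 sin 47.7° = 13.46 m/s.
Time to reach x = 17.3 m: t = x/vₓ = 17.3/12.25 = 1.412 s.
Vertical velocity there: v_y = v_y0 − g t = 13.46 − 9.80 × 1.412 = −0.3800 m/s.
Speed: √(vₓ² + v_y²) = √(12.25² + 0.3800²) = 12.25 m/s.

12.3 m/s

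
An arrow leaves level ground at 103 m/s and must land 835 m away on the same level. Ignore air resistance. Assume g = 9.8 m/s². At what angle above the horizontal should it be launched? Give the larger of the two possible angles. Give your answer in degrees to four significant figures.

64.76°

Level-ground range R = v₀² sin(2θ)/g ⇒ sin(2θ) = gR/v₀² = 9.80 × 835 / 103² = 0.7713.
2θ = 50.47° or 180° − 50.47° = 129.5°, so θ = 25.24° or 64.76°.
The larger angle is 64.76°.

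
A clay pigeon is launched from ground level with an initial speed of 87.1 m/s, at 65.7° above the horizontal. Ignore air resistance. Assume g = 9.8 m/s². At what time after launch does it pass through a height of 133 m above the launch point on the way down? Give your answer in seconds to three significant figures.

Horizontal component vₓ = 87.10 cos 65.7° = 35.84 m/s; vertical v_y0 = 87.10 sin 65.7° = 79.38 m/s.
Require v_y0 t − ½ g t² = 133, i.e. 4.900 t² − 79.38 t + 133 = 0.
Quadratic formula: t = (79.38 ± √3694.9) / 9.80 = (79.38 ± 60.79) / 9.80 → t = 1.898 s or 14.30 s.
The descending-branch root is 14.30 s.

14.3 s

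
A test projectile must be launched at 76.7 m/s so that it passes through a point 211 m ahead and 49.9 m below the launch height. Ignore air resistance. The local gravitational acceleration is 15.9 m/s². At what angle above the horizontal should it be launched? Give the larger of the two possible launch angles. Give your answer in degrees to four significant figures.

73.87°

Trajectory: y = x tanθ − g x² (1 + tan²θ)/(2v₀²). With x = 211, y = −49.9, v₀ = 76.7, g = 15.9:
60.16 tan²θ − 211 tanθ + (10.26) = 0.
tanθ = [211 ± √(211² − 4 × 60.16 × (10.26))] / (2 × 60.16) = (211 ± 205.1) / 120.3, giving tanθ = 0.04934 or 3.458.
θ = 2.825° or 73.87°; the larger is 73.87°.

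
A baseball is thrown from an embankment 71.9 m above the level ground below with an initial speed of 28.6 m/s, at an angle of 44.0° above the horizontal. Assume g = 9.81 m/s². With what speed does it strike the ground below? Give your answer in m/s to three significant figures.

Components: vₓ = 28.60 cos 44.0° = 20.57 m/s, v_y0 = 28.60 sin 44.0° = 19.87 m/s.
Vertical motion (up positive, ground at y = 0): 4.905 t² − (19.87) t − 71.9 = 0, so t = (19.87 + √(19.87² + 2·9.81·71.9)) / 9.81 = (19.87 + 42.49) / 9.81 = 6.356 s.
Vertical velocity at impact: v_y = v_y0 − g t = 19.87 − 9.81 × 6.356 = −42.49 m/s.
Speed: |v| = √(vₓ² + v_y²) = √(20.57² + 42.49²) = 47.21 m/s.

47.2 m/s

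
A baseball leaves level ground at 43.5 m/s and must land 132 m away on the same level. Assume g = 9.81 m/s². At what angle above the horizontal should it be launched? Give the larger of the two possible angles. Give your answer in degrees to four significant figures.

68.41°

From R = (v₀²/g) sin 2θ: sin 2θ = 9.81 × 132 / 1892.2 = 0.6843.
2θ = 43.18° or 180° − 43.18° = 136.8°, so θ = 21.59° or 68.41°.
The larger angle is 68.41°.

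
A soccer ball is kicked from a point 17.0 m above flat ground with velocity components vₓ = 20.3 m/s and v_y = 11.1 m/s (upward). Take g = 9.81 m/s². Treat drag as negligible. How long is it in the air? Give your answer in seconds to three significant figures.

3.31 s

Vertical motion (up positive, ground at y = 0): 4.905 t² − (11.10) t − 17.0 = 0, so t = (11.10 + √(11.10² + 2·9.81·17.0)) / 9.81 = (11.10 + 21.37) / 9.81 = 3.310 s.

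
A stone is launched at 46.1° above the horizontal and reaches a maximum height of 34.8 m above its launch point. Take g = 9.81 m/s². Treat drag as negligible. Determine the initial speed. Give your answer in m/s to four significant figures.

At the peak v_y = 0, so v_y0 = √(2gH) = √(2 × 9.81 × 34.8) = 26.13 m/s.
v_y0 = v₀ sin θ ⇒ v₀ = 26.13 / sin 46.1° = 36.26 m/s.

36.26 m/s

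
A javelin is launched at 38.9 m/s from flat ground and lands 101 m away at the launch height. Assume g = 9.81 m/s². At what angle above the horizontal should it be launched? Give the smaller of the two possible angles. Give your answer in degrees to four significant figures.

20.45°

Level-ground range R = v₀² sin(2θ)/g ⇒ sin(2θ) = gR/v₀² = 9.81 × 101 / 38.9² = 0.6548.
2θ = 40.90° or 180° − 40.90° = 139.1°, so θ = 20.45° or 69.55°.
The smaller angle is 20.45°.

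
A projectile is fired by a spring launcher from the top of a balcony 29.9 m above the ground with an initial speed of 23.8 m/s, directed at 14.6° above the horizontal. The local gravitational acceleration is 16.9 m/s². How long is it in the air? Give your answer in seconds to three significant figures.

2.27 s

vₓ = 23.80 cos 14.6° = 23.03 m/s; v_y0 = 23.80 sin 14.6° = 5.999 m/s.
Vertical motion (up positive, ground at y = 0): 8.450 t² − (5.999) t − 29.9 = 0, so t = (5.999 + √(5.999² + 2·16.9·29.9)) / 16.9 = (5.999 + 32.35) / 16.9 = 2.269 s.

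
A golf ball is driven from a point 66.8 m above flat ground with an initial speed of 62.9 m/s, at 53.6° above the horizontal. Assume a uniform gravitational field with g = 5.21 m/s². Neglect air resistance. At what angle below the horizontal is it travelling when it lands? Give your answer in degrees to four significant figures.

56.82°

Components: vₓ = 62.90 cos 53.6° = 37.33 m/s, v_y0 = 62.90 sin 53.6° = 50.63 m/s.
With up positive and y = 0 at the ground: y(t) = 66.8 + (50.63) t − 2.605 t². Setting y = 0 and taking the positive root: t = [50.63 + √(50.63² + 2·5.21·66.8)] / 5.21 = (50.63 + 57.09) / 5.21 = 20.68 s.
At impact: v_y = v_y0 − g t = −57.09 m/s; vₓ = 37.33 m/s.
Angle below horizontal: arctan(|v_y|/vₓ) = arctan(57.09/37.33) = 56.82°.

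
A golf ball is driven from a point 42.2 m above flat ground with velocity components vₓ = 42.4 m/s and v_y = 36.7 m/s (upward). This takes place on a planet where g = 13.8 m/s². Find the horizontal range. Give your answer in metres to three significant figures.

267 m

Vertical motion (up positive, ground at y = 0): 6.900 t² − (36.70) t − 42.2 = 0, so t = (36.70 + √(36.70² + 2·13.8·42.2)) / 13.8 = (36.70 + 50.12) / 13.8 = 6.291 s.
Horizontal distance: R = vₓ t = 42.40 × 6.291 = 266.7 m.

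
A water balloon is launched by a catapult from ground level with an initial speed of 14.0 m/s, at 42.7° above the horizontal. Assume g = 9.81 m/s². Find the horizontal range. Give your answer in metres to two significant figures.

Resolve: vₓ = 14.00 cos 42.7° = 10.29 m/s and v_y0 = 14.00 sin 42.7° = 9.494 m/s.
Time aloft: T = 2 v_y0 / g = 2 × 9.494 / 9.81 = 1.936 s.
Horizontal distance R = vₓ T = 10.29 × 1.936 = 19.92 m.

20 m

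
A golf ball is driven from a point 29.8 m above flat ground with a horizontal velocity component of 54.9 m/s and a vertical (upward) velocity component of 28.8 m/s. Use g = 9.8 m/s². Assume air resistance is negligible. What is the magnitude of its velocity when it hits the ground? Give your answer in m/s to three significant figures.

The projectile lands when y = 29.8 + (28.80) t − ½·9.80·t² = 0. Positive root: t = (28.80 + √(28.80² + 2·9.80·29.8)) / 9.80 = (28.80 + 37.60) / 9.80 = 6.775 s.
Vertical velocity at impact: v_y = v_y0 − g t = 28.80 − 9.80 × 6.775 = −37.60 m/s.
Speed: |v| = √(vₓ² + v_y²) = √(54.90² + 37.60²) = 66.54 m/s.

66.5 m/s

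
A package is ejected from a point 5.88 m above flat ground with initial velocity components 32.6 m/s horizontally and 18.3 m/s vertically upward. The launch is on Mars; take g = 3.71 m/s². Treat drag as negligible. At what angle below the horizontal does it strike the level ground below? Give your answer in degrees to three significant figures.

With up positive and y = 0 at the ground: y(t) = 5.88 + (18.30) t − 1.855 t². Setting y = 0 and taking the positive root: t = [18.30 + √(18.30² + 2·3.71·5.88)] / 3.71 = (18.30 + 19.46) / 3.71 = 10.18 s.
At impact: v_y = v_y0 − g t = −19.46 m/s; vₓ = 32.60 m/s.
Angle below horizontal: arctan(|v_y|/vₓ) = arctan(19.46/32.60) = 30.83°.

30.8°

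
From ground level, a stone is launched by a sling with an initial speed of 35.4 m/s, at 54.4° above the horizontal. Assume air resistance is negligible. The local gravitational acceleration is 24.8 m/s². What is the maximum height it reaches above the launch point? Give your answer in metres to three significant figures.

Horizontal component vₓ = 35.40 cos 54.4° = 20.61 m/s; vertical v_y0 = 35.40 sin 54.4° = 28.78 m/s.
Peak height H = v_y0² / (2g) = 828.51 / 49.60 = 16.70 m.

16.7 m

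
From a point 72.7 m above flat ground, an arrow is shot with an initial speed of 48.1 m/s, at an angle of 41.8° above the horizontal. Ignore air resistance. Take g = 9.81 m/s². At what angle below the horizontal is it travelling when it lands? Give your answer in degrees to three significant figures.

Resolve: vₓ = 48.10 cos 41.8° = 35.86 m/s and v_y0 = 48.10 sin 41.8° = 32.06 m/s.
With up positive and y = 0 at the ground: y(t) = 72.7 + (32.06) t − 4.905 t². Setting y = 0 and taking the positive root: t = [32.06 + √(32.06² + 2·9.81·72.7)] / 9.81 = (32.06 + 49.54) / 9.81 = 8.318 s.
At impact: v_y = v_y0 − g t = −49.54 m/s; vₓ = 35.86 m/s.
Angle below horizontal: arctan(|v_y|/vₓ) = arctan(49.54/35.86) = 54.10°.

54.1°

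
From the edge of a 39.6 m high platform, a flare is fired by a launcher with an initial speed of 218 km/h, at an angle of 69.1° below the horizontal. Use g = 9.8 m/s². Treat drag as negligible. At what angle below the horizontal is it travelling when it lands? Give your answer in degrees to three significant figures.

71.1°

Convert: 218 km/h = 218/3.6 = 60.56 m/s.
Components: vₓ = 60.56 cos 69.1° = 21.60 m/s, v_y0 = −56.57 m/s (downward).
With up positive and y = 0 at the ground: y(t) = 39.6 + (−56.57) t − 4.900 t². Setting y = 0 and taking the positive root: t = [−56.57 + √(56.57² + 2·9.80·39.6)] / 9.80 = (−56.57 + 63.06) / 9.80 = 0.6620 s.
At impact: v_y = v_y0 − g t = −63.06 m/s; vₓ = 21.60 m/s.
Angle below horizontal: arctan(|v_y|/vₓ) = arctan(63.06/21.60) = 71.09°.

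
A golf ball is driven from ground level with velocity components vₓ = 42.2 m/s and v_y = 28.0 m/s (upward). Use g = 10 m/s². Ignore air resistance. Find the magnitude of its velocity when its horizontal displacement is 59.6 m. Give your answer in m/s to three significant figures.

44.4 m/s

x = vₓ t ⇒ t = 59.6/42.20 = 1.412 s.
Vertical velocity there: v_y = v_y0 − g t = 28.00 − 10.0 × 1.412 = 13.88 m/s.
Speed: √(vₓ² + v_y²) = √(42.20² + 13.88²) = 44.42 m/s.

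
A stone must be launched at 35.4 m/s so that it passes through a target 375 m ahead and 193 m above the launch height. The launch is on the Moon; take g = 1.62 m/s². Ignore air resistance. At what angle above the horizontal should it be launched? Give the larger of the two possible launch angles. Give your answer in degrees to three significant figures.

72.3°

Trajectory: y = x tanθ − g x² (1 + tan²θ)/(2v₀²). With x = 375, y = 193, v₀ = 35.4, g = 1.62:
90.90 tan²θ − 375 tanθ + (283.9) = 0.
tanθ = [375 ± √(375² − 4 × 90.90 × (283.9))] / (2 × 90.90) = (375 ± 193.4) / 181.8, giving tanθ = 0.9989 or 3.127.
θ = 44.97° or 72.26°; the larger is 72.26°.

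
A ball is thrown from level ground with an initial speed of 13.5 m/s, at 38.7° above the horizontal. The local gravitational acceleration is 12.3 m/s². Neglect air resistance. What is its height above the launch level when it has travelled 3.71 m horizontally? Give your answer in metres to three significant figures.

Components: vₓ = 13.50 cos 38.7° = 10.54 m/s, v_y0 = 13.50 sin 38.7° = 8.441 m/s.
Time to reach x = 3.71 m: t = x/vₓ = 3.71/10.54 = 0.3521 s.
Height: y = v_y0 t − ½ g t² = 8.441 × 0.3521 − 6.150 × 0.3521² = 2.972 − 0.7626 = 2.210 m.

2.21 m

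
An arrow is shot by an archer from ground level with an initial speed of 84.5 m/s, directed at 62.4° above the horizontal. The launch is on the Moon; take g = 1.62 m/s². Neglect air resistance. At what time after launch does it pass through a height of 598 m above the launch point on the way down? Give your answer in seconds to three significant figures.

83.6 s

Horizontal component vₓ = 84.50 cos 62.4° = 39.15 m/s; vertical v_y0 = 84.50 sin 62.4° = 74.88 m/s.
Require v_y0 t − ½ g t² = 598, i.e. 0.8100 t² − 74.88 t + 598 = 0.
t = [74.88 ± √(74.88² − 2·1.62·598)] / 1.62 = (74.88 ± 60.58) / 1.62, so t = 8.829 s or t = 83.62 s.
The descending-branch root is 83.62 s.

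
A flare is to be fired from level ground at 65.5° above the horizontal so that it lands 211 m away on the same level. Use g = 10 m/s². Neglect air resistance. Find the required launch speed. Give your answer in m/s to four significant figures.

On level ground R = v₀² sin 2θ / g ⇒ v₀ = √(gR / sin 2θ).
v₀ = √(10.0 × 211 / sin 131.0°) = √(2110 / 0.7547) = √2795.8 = 52.88 m/s.

52.88 m/s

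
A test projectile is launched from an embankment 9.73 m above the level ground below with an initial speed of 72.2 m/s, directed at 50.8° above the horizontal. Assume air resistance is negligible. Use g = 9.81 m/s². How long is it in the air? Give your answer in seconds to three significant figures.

11.6 s

Resolve: vₓ = 72.20 cos 50.8° = 45.63 m/s and v_y0 = 72.20 sin 50.8° = 55.95 m/s.
The projectile lands when y = 9.73 + (55.95) t − ½·9.81·t² = 0. Positive root: t = (55.95 + √(55.95² + 2·9.81·9.73)) / 9.81 = (55.95 + 57.63) / 9.81 = 11.58 s.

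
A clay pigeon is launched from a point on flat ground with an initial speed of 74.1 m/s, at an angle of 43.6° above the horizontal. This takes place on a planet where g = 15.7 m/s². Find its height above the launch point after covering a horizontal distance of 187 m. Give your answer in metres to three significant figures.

vₓ = 74.10 cos 43.6° = 53.66 m/s; v_y0 = 74.10 sin 43.6° = 51.10 m/s.
Time to reach x = 187 m: t = x/vₓ = 187/53.66 = 3.485 s.
Height: y = v_y0 t − ½ g t² = 51.10 × 3.485 − 7.850 × 3.485² = 178.1 − 95.33 = 82.75 m.

82.7 m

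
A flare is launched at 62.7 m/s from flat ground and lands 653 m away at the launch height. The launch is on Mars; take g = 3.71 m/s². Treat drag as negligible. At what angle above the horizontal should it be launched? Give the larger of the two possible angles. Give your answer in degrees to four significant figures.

From R = (v₀²/g) sin 2θ: sin 2θ = 3.71 × 653 / 3931.3 = 0.6162.
2θ = 38.04° or 180° − 38.04° = 142.0°, so θ = 19.02° or 70.98°.
The larger angle is 70.98°.

70.98°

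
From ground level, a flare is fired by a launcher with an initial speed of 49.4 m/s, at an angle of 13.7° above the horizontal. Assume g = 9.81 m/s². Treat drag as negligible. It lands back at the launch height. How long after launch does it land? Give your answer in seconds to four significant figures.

Components: vₓ = 49.40 cos 13.7° = 47.99 m/s, v_y0 = 49.40 sin 13.7° = 11.70 m/s.
Time of flight on level ground: T = 2 v_y0 / g = 2 × 11.70 / 9.81 = 2.385 s.

2.385 s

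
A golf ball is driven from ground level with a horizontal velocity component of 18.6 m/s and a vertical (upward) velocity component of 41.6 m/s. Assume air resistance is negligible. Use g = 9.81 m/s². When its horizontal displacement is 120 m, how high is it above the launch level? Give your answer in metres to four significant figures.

Time to reach x = 120 m: t = x/vₓ = 120/18.60 = 6.452 s.
Height: y = v_y0 t − ½ g t² = 41.60 × 6.452 − 4.905 × 6.452² = 268.4 − 204.2 = 64.22 m.

64.22 m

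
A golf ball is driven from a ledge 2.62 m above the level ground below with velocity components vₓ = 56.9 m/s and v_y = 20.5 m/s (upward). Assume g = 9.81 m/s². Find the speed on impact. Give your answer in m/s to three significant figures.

The projectile lands when y = 2.62 + (20.50) t − ½·9.81·t² = 0. Positive root: t = (20.50 + √(20.50² + 2·9.81·2.62)) / 9.81 = (20.50 + 21.72) / 9.81 = 4.304 s.
Vertical velocity at impact: v_y = v_y0 − g t = 20.50 − 9.81 × 4.304 = −21.72 m/s.
Speed: |v| = √(vₓ² + v_y²) = √(56.90² + 21.72²) = 60.90 m/s.

60.9 m/s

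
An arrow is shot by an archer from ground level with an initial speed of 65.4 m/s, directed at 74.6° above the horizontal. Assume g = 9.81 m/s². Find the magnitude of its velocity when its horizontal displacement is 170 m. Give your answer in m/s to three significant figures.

Horizontal component vₓ = 65.40 cos 74.6° = 17.37 m/s; vertical v_y0 = 65.40 sin 74.6° = 63.05 m/s.
Time to reach x = 170 m: t = x/vₓ = 170/17.37 = 9.788 s.
Vertical velocity there: v_y = v_y0 − g t = 63.05 − 9.81 × 9.788 = −32.97 m/s.
Speed: √(vₓ² + v_y²) = √(17.37² + 32.97²) = 37.27 m/s.

37.3 m/s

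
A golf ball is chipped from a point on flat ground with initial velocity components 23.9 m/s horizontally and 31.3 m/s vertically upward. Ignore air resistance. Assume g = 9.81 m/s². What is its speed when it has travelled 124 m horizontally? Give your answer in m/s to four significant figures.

30.91 m/s

At x = 124 m, t = x/vₓ = 124/23.90 = 5.188 s.
Vertical velocity there: v_y = v_y0 − g t = 31.30 − 9.81 × 5.188 = −19.60 m/s.
Speed: √(vₓ² + v_y²) = √(23.90² + 19.60²) = 30.91 m/s.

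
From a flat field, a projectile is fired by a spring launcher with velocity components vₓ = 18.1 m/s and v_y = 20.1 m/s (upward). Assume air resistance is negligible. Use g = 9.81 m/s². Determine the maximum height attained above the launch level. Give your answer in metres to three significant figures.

Maximum height: H = v_y0² / (2g) = 20.10² / (2 × 9.81) = 20.59 m.

20.6 m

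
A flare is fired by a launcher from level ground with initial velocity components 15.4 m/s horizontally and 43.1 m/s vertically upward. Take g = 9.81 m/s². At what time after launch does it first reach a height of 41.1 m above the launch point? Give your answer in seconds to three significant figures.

1.09 s

Set y = v_y0 t − ½ g t² = 41.1: 4.905 t² − 43.10 t + 41.1 = 0.
t = [43.10 ± √(43.10² − 2·9.81·41.1)] / 9.81 = (43.10 ± 32.42) / 9.81, so t = 1.088 s or t = 7.699 s.
The first (ascending) time is 1.088 s.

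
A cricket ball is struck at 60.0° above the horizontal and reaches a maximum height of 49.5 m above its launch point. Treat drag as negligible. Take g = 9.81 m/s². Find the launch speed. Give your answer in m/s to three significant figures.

36.0 m/s

At the peak v_y = 0, so v_y0 = √(2gH) = √(2 × 9.81 × 49.5) = 31.16 m/s.
v_y0 = v₀ sin θ ⇒ v₀ = 31.16 / sin 60.0° = 35.98 m/s.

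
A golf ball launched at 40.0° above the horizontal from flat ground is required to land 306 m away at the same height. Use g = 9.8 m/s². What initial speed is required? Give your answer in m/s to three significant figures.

55.2 m/s

From R = (v₀² / g) sin 2θ: v₀ = √(gR / sin 2θ).
v₀ = √(9.80 × 306 / sin 80.00°) = √(2999 / 0.9848) = √3045.1 = 55.18 m/s.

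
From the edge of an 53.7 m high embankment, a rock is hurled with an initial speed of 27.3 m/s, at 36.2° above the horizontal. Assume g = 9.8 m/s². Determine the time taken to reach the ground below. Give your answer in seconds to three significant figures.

vₓ = 27.30 cos 36.2° = 22.03 m/s; v_y0 = 27.30 sin 36.2° = 16.12 m/s.
With up positive and y = 0 at the ground: y(t) = 53.7 + (16.12) t − 4.900 t². Setting y = 0 and taking the positive root: t = [16.12 + √(16.12² + 2·9.80·53.7)] / 9.80 = (16.12 + 36.23) / 9.80 = 5.342 s.

5.34 s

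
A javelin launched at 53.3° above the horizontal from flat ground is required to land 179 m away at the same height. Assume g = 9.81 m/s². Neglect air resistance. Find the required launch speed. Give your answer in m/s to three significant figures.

On level ground R = v₀² sin 2θ / g ⇒ v₀ = √(gR / sin 2θ).
v₀ = √(9.81 × 179 / sin 106.6°) = √(1756 / 0.9583) = √1832.4 = 42.81 m/s.

42.8 m/s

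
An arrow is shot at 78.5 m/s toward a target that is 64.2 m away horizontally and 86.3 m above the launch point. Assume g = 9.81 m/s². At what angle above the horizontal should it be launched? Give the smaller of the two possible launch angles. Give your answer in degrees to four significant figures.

56.52°

Trajectory: y = x tanθ − g x² (1 + tan²θ)/(2v₀²). With x = 64.2, y = 86.3, v₀ = 78.5, g = 9.81:
3.281 tan²θ − 64.2 tanθ + (89.58) = 0.
tanθ = [64.2 ± √(64.2² − 4 × 3.281 × (89.58))] / (2 × 3.281) = (64.2 ± 54.28) / 6.561, giving tanθ = 1.512 or 18.06.
θ = 56.52° or 86.83°; the smaller is 56.52°.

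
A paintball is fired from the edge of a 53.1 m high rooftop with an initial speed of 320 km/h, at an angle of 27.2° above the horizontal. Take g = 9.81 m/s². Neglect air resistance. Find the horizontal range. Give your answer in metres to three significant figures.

Convert: 320 km/h = 320/3.6 = 88.89 m/s.
Horizontal component vₓ = 88.89 cos 27.2° = 79.06 m/s; vertical v_y0 = 88.89 sin 27.2° = 40.63 m/s.
Vertical motion (up positive, ground at y = 0): 4.905 t² − (40.63) t − 53.1 = 0, so t = (40.63 + √(40.63² + 2·9.81·53.1)) / 9.81 = (40.63 + 51.89) / 9.81 = 9.431 s.
Horizontal distance: R = vₓ t = 79.06 × 9.431 = 745.6 m.

746 m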